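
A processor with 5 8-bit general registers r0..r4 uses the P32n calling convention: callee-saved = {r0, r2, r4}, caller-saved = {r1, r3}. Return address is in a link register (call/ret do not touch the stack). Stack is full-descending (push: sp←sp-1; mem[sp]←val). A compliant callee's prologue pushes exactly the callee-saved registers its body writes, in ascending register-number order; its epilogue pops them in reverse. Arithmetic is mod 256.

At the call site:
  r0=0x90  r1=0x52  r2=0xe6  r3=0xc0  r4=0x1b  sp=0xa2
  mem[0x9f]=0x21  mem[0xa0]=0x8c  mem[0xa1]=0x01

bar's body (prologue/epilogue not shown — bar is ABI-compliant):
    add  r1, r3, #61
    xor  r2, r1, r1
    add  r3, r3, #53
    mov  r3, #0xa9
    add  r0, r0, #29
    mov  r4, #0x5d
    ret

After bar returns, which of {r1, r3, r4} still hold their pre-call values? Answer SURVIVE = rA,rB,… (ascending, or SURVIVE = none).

SURVIVE = r4

prologue: push r0 -> mem[0xa1]=0x90, sp=0xa1
prologue: push r2 -> mem[0xa0]=0xe6, sp=0xa0
prologue: push r4 -> mem[0x9f]=0x1b, sp=0x9f
body[0] add  r1, r3, #61 -> r1=0xfd
body[1] xor  r2, r1, r1 -> r2=0x00
body[2] add  r3, r3, #53 -> r3=0xf5
body[3] mov  r3, #0xa9 -> r3=0xa9
body[4] add  r0, r0, #29 -> r0=0xad
body[5] mov  r4, #0x5d -> r4=0x5d
epilogue: pop r4=0x1b, sp=0xa0
epilogue: pop r2=0xe6, sp=0xa1
epilogue: pop r0=0x90, sp=0xa2
r1: caller-saved, written=True
r3: caller-saved, written=True
r4: callee-saved, written=True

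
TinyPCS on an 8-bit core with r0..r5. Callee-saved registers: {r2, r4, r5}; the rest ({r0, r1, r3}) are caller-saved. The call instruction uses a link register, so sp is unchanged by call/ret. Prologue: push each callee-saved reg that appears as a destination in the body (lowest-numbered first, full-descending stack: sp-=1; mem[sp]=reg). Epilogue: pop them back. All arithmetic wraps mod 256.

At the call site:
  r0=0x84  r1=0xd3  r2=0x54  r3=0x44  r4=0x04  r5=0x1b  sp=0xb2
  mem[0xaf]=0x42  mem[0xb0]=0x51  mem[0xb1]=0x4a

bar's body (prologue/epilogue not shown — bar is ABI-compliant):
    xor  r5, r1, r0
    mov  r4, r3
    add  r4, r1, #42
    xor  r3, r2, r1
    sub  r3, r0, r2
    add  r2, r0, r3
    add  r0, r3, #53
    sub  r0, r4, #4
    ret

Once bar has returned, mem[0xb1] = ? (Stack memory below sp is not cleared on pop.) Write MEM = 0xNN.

MEM = 0x54

prologue: push r2 -> mem[0xb1]=0x54, sp=0xb1
prologue: push r4 -> mem[0xb0]=0x04, sp=0xb0
prologue: push r5 -> mem[0xaf]=0x1b, sp=0xaf
body[0] xor  r5, r1, r0 -> r5=0x57
body[1] mov  r4, r3 -> r4=0x44
body[2] add  r4, r1, #42 -> r4=0xfd
body[3] xor  r3, r2, r1 -> r3=0x87
body[4] sub  r3, r0, r2 -> r3=0x30
body[5] add  r2, r0, r3 -> r2=0xb4
body[6] add  r0, r3, #53 -> r0=0x65
body[7] sub  r0, r4, #4 -> r0=0xf9
epilogue: pop r5=0x1b, sp=0xb0
epilogue: pop r4=0x04, sp=0xb1
epilogue: pop r2=0x54, sp=0xb2
prologue pushed ['r2', 'r4', 'r5'] at ['0xb1', '0xb0', '0xaf']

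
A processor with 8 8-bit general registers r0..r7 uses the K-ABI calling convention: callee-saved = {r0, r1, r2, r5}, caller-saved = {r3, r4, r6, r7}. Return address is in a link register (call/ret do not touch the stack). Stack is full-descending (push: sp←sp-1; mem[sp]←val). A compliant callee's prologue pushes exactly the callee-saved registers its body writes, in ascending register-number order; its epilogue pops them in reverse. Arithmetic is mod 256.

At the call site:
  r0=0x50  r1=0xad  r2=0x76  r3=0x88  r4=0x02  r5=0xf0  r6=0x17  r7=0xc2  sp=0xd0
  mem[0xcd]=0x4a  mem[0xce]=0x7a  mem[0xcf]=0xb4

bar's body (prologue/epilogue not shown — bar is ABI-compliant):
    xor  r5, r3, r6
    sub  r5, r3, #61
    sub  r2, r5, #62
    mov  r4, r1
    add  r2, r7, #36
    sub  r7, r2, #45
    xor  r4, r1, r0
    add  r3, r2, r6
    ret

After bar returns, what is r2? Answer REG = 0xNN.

REG = 0x76

prologue: push r2 → mem[0xcf]=0x76, sp=0xcf
prologue: push r5 → mem[0xce]=0xf0, sp=0xce
body[0] xor  r5, r3, r6 → r5=0x9f
body[1] sub  r5, r3, #61 → r5=0x4b
body[2] sub  r2, r5, #62 → r2=0x0d
body[3] mov  r4, r1 → r4=0xad
body[4] add  r2, r7, #36 → r2=0xe6
body[5] sub  r7, r2, #45 → r7=0xb9
body[6] xor  r4, r1, r0 → r4=0xfd
body[7] add  r3, r2, r6 → r3=0xfd
epilogue: pop r5=0xf0, sp=0xcf
epilogue: pop r2=0x76, sp=0xd0
r2 is callee-saved → restored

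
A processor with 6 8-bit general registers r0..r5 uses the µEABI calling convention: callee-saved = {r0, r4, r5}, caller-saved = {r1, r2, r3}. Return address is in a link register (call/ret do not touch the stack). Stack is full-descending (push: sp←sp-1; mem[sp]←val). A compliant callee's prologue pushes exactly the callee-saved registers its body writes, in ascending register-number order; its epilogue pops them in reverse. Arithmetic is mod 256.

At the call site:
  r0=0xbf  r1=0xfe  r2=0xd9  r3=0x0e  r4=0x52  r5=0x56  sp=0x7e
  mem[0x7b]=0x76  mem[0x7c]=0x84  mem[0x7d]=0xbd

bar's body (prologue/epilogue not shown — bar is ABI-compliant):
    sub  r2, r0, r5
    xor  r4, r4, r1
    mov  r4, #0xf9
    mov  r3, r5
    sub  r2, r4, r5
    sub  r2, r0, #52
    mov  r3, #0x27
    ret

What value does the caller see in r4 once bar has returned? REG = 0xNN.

prologue: push r4 → mem[0x7d]=0x52, sp=0x7d
body[0] sub  r2, r0, r5 → r2=0x69
body[1] xor  r4, r4, r1 → r4=0xac
body[2] mov  r4, #0xf9 → r4=0xf9
body[3] mov  r3, r5 → r3=0x56
body[4] sub  r2, r4, r5 → r2=0xa3
body[5] sub  r2, r0, #52 → r2=0x8b
body[6] mov  r3, #0x27 → r3=0x27
epilogue: pop r4=0x52, sp=0x7e
r4 is callee-saved → restored

REG = 0x52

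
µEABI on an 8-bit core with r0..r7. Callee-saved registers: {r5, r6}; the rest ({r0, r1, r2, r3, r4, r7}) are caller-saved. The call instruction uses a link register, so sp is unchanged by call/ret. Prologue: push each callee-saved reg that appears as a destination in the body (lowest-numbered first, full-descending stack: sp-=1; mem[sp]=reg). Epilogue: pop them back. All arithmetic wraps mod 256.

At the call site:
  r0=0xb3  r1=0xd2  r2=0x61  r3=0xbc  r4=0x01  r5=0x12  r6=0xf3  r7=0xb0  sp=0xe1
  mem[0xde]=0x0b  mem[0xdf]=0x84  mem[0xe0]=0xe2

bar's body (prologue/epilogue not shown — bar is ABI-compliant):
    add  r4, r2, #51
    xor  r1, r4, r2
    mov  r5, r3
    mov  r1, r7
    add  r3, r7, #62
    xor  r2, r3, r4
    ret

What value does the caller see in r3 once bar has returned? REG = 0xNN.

REG = 0xee

prologue: push r5 → mem[0xe0]=0x12, sp=0xe0
body[0] add  r4, r2, #51 → r4=0x94
body[1] xor  r1, r4, r2 → r1=0xf5
body[2] mov  r5, r3 → r5=0xbc
body[3] mov  r1, r7 → r1=0xb0
body[4] add  r3, r7, #62 → r3=0xee
body[5] xor  r2, r3, r4 → r2=0x7a
epilogue: pop r5=0x12, sp=0xe1
r3 is caller-saved → body value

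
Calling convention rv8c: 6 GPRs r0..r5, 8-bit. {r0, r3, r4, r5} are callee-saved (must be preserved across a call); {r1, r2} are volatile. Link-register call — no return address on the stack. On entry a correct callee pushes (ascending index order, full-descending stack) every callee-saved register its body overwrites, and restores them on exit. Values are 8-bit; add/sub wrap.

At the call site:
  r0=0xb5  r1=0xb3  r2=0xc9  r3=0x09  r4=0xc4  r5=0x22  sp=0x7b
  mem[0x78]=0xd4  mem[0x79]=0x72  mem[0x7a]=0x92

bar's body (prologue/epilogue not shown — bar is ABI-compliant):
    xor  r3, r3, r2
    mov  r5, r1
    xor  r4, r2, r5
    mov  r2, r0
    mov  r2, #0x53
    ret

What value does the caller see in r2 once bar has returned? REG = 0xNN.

prologue: push r3 -> mem[0x7a]=0x09, sp=0x7a
prologue: push r4 -> mem[0x79]=0xc4, sp=0x79
prologue: push r5 -> mem[0x78]=0x22, sp=0x78
body[0] xor  r3, r3, r2 -> r3=0xc0
body[1] mov  r5, r1 -> r5=0xb3
body[2] xor  r4, r2, r5 -> r4=0x7a
body[3] mov  r2, r0 -> r2=0xb5
body[4] mov  r2, #0x53 -> r2=0x53
epilogue: pop r5=0x22, sp=0x79
epilogue: pop r4=0xc4, sp=0x7a
epilogue: pop r3=0x09, sp=0x7b
r2 is caller-saved -> body value

REG = 0x53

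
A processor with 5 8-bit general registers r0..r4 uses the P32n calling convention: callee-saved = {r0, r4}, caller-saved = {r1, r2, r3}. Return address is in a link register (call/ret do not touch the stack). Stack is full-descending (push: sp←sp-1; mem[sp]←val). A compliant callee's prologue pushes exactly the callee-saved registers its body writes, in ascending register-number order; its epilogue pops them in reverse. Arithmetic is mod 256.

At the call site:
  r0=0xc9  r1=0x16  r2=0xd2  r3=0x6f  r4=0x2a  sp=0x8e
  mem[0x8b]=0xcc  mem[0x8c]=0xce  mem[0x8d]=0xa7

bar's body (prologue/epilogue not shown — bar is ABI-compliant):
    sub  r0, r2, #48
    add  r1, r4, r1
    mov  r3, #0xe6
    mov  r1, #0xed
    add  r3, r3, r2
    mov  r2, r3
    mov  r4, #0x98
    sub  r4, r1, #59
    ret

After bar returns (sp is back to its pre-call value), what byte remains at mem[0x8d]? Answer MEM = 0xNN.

MEM = 0xc9

prologue: push r0 -> mem[0x8d]=0xc9, sp=0x8d
prologue: push r4 -> mem[0x8c]=0x2a, sp=0x8c
body[0] sub  r0, r2, #48 -> r0=0xa2
body[1] add  r1, r4, r1 -> r1=0x40
body[2] mov  r3, #0xe6 -> r3=0xe6
body[3] mov  r1, #0xed -> r1=0xed
body[4] add  r3, r3, r2 -> r3=0xb8
body[5] mov  r2, r3 -> r2=0xb8
body[6] mov  r4, #0x98 -> r4=0x98
body[7] sub  r4, r1, #59 -> r4=0xb2
epilogue: pop r4=0x2a, sp=0x8d
epilogue: pop r0=0xc9, sp=0x8e
prologue pushed ['r0', 'r4'] at ['0x8d', '0x8c']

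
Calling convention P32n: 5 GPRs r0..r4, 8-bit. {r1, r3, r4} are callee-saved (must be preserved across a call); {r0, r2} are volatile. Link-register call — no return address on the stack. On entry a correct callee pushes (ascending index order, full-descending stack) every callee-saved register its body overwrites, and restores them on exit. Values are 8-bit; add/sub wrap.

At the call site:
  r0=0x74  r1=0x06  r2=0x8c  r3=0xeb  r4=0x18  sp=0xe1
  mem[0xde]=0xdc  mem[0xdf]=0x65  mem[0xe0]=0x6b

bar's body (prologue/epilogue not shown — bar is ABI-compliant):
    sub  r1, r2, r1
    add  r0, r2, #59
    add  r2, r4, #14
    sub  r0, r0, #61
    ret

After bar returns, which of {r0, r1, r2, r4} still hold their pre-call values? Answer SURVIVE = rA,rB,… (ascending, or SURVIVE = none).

SURVIVE = r1,r4

prologue: push r1 -> mem[0xe0]=0x06, sp=0xe0
body[0] sub  r1, r2, r1 -> r1=0x86
body[1] add  r0, r2, #59 -> r0=0xc7
body[2] add  r2, r4, #14 -> r2=0x26
body[3] sub  r0, r0, #61 -> r0=0x8a
epilogue: pop r1=0x06, sp=0xe1
r0: caller-saved, written=True
r1: callee-saved, written=True
r2: caller-saved, written=True
r4: callee-saved, written=False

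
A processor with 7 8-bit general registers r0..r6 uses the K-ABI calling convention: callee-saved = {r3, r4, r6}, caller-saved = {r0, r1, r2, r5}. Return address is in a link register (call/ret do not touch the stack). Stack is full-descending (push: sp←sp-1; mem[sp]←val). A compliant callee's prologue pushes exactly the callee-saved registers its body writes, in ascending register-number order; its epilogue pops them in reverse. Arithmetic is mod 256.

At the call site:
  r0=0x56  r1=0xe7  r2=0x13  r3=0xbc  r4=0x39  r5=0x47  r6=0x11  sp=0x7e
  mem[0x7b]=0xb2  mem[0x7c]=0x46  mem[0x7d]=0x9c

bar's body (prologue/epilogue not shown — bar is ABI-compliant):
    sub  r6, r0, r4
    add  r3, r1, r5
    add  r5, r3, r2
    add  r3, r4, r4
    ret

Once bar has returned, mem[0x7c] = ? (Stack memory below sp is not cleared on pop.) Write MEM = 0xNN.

MEM = 0x11

prologue: push r3 -> mem[0x7d]=0xbc, sp=0x7d
prologue: push r6 -> mem[0x7c]=0x11, sp=0x7c
body[0] sub  r6, r0, r4 -> r6=0x1d
body[1] add  r3, r1, r5 -> r3=0x2e
body[2] add  r5, r3, r2 -> r5=0x41
body[3] add  r3, r4, r4 -> r3=0x72
epilogue: pop r6=0x11, sp=0x7d
epilogue: pop r3=0xbc, sp=0x7e
prologue pushed ['r3', 'r6'] at ['0x7d', '0x7c']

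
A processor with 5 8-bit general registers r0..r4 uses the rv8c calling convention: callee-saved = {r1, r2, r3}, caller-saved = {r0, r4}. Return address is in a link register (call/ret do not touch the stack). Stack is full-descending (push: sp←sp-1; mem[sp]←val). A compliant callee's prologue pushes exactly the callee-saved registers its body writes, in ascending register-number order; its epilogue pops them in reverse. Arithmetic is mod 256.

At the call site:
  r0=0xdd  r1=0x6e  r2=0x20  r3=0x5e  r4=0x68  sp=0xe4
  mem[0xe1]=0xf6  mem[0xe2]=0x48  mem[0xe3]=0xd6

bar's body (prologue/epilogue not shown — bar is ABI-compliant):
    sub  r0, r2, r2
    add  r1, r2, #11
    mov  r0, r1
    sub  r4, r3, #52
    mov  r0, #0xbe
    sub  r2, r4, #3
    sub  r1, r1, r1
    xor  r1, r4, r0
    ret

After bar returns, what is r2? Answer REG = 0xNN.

REG = 0x20

prologue: push r1 -> mem[0xe3]=0x6e, sp=0xe3
prologue: push r2 -> mem[0xe2]=0x20, sp=0xe2
body[0] sub  r0, r2, r2 -> r0=0x00
body[1] add  r1, r2, #11 -> r1=0x2b
body[2] mov  r0, r1 -> r0=0x2b
body[3] sub  r4, r3, #52 -> r4=0x2a
body[4] mov  r0, #0xbe -> r0=0xbe
body[5] sub  r2, r4, #3 -> r2=0x27
body[6] sub  r1, r1, r1 -> r1=0x00
body[7] xor  r1, r4, r0 -> r1=0x94
epilogue: pop r2=0x20, sp=0xe3
epilogue: pop r1=0x6e, sp=0xe4
r2 is callee-saved -> restored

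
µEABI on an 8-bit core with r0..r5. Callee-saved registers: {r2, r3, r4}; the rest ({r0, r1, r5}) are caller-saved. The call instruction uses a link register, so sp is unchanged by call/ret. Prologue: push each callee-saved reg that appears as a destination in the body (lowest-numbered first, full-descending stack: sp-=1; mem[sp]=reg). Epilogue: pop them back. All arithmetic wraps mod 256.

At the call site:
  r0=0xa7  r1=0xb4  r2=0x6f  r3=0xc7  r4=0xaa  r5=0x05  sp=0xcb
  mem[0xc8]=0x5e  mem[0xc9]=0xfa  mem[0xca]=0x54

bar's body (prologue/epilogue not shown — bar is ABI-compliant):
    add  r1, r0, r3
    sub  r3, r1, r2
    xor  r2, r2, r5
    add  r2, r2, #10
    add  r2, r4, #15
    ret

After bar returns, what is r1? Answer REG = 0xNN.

REG = 0x6e

prologue: push r2 → mem[0xca]=0x6f, sp=0xca
prologue: push r3 → mem[0xc9]=0xc7, sp=0xc9
body[0] add  r1, r0, r3 → r1=0x6e
body[1] sub  r3, r1, r2 → r3=0xff
body[2] xor  r2, r2, r5 → r2=0x6a
body[3] add  r2, r2, #10 → r2=0x74
body[4] add  r2, r4, #15 → r2=0xb9
epilogue: pop r3=0xc7, sp=0xca
epilogue: pop r2=0x6f, sp=0xcb
r1 is caller-saved → body value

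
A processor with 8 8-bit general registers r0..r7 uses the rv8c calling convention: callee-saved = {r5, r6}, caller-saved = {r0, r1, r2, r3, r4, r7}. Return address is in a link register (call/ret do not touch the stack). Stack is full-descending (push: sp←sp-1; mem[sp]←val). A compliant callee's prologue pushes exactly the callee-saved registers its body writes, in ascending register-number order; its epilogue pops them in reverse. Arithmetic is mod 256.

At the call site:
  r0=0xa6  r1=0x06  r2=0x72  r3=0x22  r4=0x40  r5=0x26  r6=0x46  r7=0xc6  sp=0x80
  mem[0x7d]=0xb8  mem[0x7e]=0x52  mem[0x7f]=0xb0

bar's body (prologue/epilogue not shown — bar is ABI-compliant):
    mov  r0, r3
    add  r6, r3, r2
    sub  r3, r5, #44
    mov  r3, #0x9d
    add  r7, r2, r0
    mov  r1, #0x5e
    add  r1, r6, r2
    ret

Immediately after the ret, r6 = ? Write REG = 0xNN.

prologue: push r6 -> mem[0x7f]=0x46, sp=0x7f
body[0] mov  r0, r3 -> r0=0x22
body[1] add  r6, r3, r2 -> r6=0x94
body[2] sub  r3, r5, #44 -> r3=0xfa
body[3] mov  r3, #0x9d -> r3=0x9d
body[4] add  r7, r2, r0 -> r7=0x94
body[5] mov  r1, #0x5e -> r1=0x5e
body[6] add  r1, r6, r2 -> r1=0x06
epilogue: pop r6=0x46, sp=0x80
r6 is callee-saved -> restored

REG = 0x46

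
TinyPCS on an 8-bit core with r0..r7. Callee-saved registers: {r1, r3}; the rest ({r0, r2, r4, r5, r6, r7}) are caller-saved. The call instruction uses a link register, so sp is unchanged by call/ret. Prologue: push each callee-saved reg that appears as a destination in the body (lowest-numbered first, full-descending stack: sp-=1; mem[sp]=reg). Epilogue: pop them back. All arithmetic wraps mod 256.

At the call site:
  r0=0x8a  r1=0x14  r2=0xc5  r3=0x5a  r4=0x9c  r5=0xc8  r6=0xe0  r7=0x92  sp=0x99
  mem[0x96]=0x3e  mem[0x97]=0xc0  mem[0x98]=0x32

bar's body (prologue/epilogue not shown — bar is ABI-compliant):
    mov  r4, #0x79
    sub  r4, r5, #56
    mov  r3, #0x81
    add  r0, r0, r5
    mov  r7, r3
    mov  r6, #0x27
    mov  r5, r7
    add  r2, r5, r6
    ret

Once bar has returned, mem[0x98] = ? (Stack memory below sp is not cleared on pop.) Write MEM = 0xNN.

MEM = 0x5a

prologue: push r3 → mem[0x98]=0x5a, sp=0x98
body[0] mov  r4, #0x79 → r4=0x79
body[1] sub  r4, r5, #56 → r4=0x90
body[2] mov  r3, #0x81 → r3=0x81
body[3] add  r0, r0, r5 → r0=0x52
body[4] mov  r7, r3 → r7=0x81
body[5] mov  r6, #0x27 → r6=0x27
body[6] mov  r5, r7 → r5=0x81
body[7] add  r2, r5, r6 → r2=0xa8
epilogue: pop r3=0x5a, sp=0x99
prologue pushed ['r3'] at ['0x98']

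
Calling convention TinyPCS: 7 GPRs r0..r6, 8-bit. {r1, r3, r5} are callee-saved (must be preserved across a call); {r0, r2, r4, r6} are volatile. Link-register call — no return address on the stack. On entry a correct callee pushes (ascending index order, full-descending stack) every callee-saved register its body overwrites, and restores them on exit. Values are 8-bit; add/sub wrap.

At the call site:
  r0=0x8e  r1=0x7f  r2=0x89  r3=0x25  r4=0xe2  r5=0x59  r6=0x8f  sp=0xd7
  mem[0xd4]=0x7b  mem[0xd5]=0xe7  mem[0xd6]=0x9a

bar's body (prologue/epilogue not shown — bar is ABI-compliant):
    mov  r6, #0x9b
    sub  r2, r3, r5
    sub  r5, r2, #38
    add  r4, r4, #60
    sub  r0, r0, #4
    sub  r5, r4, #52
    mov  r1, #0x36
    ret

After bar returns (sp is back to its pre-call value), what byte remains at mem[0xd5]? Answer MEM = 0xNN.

MEM = 0x59

prologue: push r1 → mem[0xd6]=0x7f, sp=0xd6
prologue: push r5 → mem[0xd5]=0x59, sp=0xd5
body[0] mov  r6, #0x9b → r6=0x9b
body[1] sub  r2, r3, r5 → r2=0xcc
body[2] sub  r5, r2, #38 → r5=0xa6
body[3] add  r4, r4, #60 → r4=0x1e
body[4] sub  r0, r0, #4 → r0=0x8a
body[5] sub  r5, r4, #52 → r5=0xea
body[6] mov  r1, #0x36 → r1=0x36
epilogue: pop r5=0x59, sp=0xd6
epilogue: pop r1=0x7f, sp=0xd7
prologue pushed ['r1', 'r5'] at ['0xd6', '0xd5']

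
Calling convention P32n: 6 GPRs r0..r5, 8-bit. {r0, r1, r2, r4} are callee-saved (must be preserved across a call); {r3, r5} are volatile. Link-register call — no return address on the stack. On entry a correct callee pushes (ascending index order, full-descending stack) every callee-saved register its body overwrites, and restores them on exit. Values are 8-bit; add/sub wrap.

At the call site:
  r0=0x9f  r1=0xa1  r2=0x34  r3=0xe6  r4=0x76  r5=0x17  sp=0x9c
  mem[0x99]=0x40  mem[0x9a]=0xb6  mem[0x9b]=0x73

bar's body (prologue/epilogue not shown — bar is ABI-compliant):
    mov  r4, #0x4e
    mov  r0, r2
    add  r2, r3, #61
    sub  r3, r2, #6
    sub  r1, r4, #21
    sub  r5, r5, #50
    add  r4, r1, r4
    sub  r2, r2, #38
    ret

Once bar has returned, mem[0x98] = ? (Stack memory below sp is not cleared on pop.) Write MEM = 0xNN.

MEM = 0x76

prologue: push r0 → mem[0x9b]=0x9f, sp=0x9b
prologue: push r1 → mem[0x9a]=0xa1, sp=0x9a
prologue: push r2 → mem[0x99]=0x34, sp=0x99
prologue: push r4 → mem[0x98]=0x76, sp=0x98
body[0] mov  r4, #0x4e → r4=0x4e
body[1] mov  r0, r2 → r0=0x34
body[2] add  r2, r3, #61 → r2=0x23
body[3] sub  r3, r2, #6 → r3=0x1d
body[4] sub  r1, r4, #21 → r1=0x39
body[5] sub  r5, r5, #50 → r5=0xe5
body[6] add  r4, r1, r4 → r4=0x87
body[7] sub  r2, r2, #38 → r2=0xfd
epilogue: pop r4=0x76, sp=0x99
epilogue: pop r2=0x34, sp=0x9a
epilogue: pop r1=0xa1, sp=0x9b
epilogue: pop r0=0x9f, sp=0x9c
prologue pushed ['r0', 'r1', 'r2', 'r4'] at ['0x9b', '0x9a', '0x99', '0x98']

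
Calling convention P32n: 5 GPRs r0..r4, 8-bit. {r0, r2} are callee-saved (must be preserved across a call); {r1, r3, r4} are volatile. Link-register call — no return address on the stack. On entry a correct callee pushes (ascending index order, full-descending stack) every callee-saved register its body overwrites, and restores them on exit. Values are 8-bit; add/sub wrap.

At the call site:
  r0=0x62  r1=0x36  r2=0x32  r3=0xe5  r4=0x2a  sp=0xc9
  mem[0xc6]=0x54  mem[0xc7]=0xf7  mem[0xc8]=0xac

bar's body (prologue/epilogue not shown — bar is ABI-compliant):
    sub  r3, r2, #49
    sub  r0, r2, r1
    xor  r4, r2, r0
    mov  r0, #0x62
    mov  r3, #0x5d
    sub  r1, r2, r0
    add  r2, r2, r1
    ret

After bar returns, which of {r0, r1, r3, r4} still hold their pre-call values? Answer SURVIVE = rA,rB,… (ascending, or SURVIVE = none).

prologue: push r0 -> mem[0xc8]=0x62, sp=0xc8
prologue: push r2 -> mem[0xc7]=0x32, sp=0xc7
body[0] sub  r3, r2, #49 -> r3=0x01
body[1] sub  r0, r2, r1 -> r0=0xfc
body[2] xor  r4, r2, r0 -> r4=0xce
body[3] mov  r0, #0x62 -> r0=0x62
body[4] mov  r3, #0x5d -> r3=0x5d
body[5] sub  r1, r2, r0 -> r1=0xd0
body[6] add  r2, r2, r1 -> r2=0x02
epilogue: pop r2=0x32, sp=0xc8
epilogue: pop r0=0x62, sp=0xc9
r0: callee-saved, written=True
r1: caller-saved, written=True
r3: caller-saved, written=True
r4: caller-saved, written=True

SURVIVE = r0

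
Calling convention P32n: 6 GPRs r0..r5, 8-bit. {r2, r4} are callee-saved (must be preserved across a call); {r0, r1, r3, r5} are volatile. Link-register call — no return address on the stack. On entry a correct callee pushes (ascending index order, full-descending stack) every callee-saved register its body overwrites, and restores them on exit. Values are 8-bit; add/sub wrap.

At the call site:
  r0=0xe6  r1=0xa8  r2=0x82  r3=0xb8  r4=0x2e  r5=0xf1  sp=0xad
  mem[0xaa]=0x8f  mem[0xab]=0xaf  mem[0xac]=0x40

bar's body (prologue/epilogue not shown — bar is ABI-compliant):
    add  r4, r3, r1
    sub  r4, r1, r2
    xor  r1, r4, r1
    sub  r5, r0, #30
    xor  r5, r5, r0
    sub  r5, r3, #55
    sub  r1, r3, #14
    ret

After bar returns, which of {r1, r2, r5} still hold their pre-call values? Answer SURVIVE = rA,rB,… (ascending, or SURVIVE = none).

prologue: push r4 -> mem[0xac]=0x2e, sp=0xac
body[0] add  r4, r3, r1 -> r4=0x60
body[1] sub  r4, r1, r2 -> r4=0x26
body[2] xor  r1, r4, r1 -> r1=0x8e
body[3] sub  r5, r0, #30 -> r5=0xc8
body[4] xor  r5, r5, r0 -> r5=0x2e
body[5] sub  r5, r3, #55 -> r5=0x81
body[6] sub  r1, r3, #14 -> r1=0xaa
epilogue: pop r4=0x2e, sp=0xad
r1: caller-saved, written=True
r2: callee-saved, written=False
r5: caller-saved, written=True

SURVIVE = r2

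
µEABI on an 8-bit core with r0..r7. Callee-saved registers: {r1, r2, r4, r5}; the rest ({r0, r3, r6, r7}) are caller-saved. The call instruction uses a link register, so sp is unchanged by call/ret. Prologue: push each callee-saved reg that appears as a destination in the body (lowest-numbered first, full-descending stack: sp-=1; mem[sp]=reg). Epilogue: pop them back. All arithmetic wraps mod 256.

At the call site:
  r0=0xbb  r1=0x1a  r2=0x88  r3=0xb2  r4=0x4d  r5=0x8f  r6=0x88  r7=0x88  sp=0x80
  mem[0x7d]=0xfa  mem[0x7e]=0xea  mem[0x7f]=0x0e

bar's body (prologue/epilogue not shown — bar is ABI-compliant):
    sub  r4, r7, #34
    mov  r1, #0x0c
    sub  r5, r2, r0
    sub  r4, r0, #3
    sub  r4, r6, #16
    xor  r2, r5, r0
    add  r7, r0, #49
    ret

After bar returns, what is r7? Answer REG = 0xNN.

prologue: push r1 -> mem[0x7f]=0x1a, sp=0x7f
prologue: push r2 -> mem[0x7e]=0x88, sp=0x7e
prologue: push r4 -> mem[0x7d]=0x4d, sp=0x7d
prologue: push r5 -> mem[0x7c]=0x8f, sp=0x7c
body[0] sub  r4, r7, #34 -> r4=0x66
body[1] mov  r1, #0x0c -> r1=0x0c
body[2] sub  r5, r2, r0 -> r5=0xcd
body[3] sub  r4, r0, #3 -> r4=0xb8
body[4] sub  r4, r6, #16 -> r4=0x78
body[5] xor  r2, r5, r0 -> r2=0x76
body[6] add  r7, r0, #49 -> r7=0xec
epilogue: pop r5=0x8f, sp=0x7d
epilogue: pop r4=0x4d, sp=0x7e
epilogue: pop r2=0x88, sp=0x7f
epilogue: pop r1=0x1a, sp=0x80
r7 is caller-saved -> body value

REG = 0xec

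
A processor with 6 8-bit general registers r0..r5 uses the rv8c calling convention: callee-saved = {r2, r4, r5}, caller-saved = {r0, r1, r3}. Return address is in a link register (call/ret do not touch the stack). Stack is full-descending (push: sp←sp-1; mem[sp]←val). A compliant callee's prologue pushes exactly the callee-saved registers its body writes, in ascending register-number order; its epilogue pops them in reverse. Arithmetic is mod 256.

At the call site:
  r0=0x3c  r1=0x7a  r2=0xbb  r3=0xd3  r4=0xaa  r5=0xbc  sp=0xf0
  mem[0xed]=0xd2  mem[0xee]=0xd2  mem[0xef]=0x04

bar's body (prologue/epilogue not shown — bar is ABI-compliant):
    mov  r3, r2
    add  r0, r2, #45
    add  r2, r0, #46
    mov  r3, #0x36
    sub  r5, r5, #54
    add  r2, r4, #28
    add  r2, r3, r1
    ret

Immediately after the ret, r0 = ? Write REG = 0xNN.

REG = 0xe8

prologue: push r2 → mem[0xef]=0xbb, sp=0xef
prologue: push r5 → mem[0xee]=0xbc, sp=0xee
body[0] mov  r3, r2 → r3=0xbb
body[1] add  r0, r2, #45 → r0=0xe8
body[2] add  r2, r0, #46 → r2=0x16
body[3] mov  r3, #0x36 → r3=0x36
body[4] sub  r5, r5, #54 → r5=0x86
body[5] add  r2, r4, #28 → r2=0xc6
body[6] add  r2, r3, r1 → r2=0xb0
epilogue: pop r5=0xbc, sp=0xef
epilogue: pop r2=0xbb, sp=0xf0
r0 is caller-saved → body value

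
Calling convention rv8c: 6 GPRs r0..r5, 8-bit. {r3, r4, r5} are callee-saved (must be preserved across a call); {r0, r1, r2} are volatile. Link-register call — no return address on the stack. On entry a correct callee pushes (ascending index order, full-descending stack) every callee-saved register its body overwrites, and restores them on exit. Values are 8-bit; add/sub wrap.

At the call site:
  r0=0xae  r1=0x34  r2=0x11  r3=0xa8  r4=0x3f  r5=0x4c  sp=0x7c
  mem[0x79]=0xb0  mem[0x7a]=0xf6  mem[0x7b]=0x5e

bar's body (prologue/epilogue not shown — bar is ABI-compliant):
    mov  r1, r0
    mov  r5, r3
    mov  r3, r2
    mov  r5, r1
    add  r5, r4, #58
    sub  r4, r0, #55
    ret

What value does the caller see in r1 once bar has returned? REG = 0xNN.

REG = 0xae

prologue: push r3 -> mem[0x7b]=0xa8, sp=0x7b
prologue: push r4 -> mem[0x7a]=0x3f, sp=0x7a
prologue: push r5 -> mem[0x79]=0x4c, sp=0x79
body[0] mov  r1, r0 -> r1=0xae
body[1] mov  r5, r3 -> r5=0xa8
body[2] mov  r3, r2 -> r3=0x11
body[3] mov  r5, r1 -> r5=0xae
body[4] add  r5, r4, #58 -> r5=0x79
body[5] sub  r4, r0, #55 -> r4=0x77
epilogue: pop r5=0x4c, sp=0x7a
epilogue: pop r4=0x3f, sp=0x7b
epilogue: pop r3=0xa8, sp=0x7c
r1 is caller-saved -> body value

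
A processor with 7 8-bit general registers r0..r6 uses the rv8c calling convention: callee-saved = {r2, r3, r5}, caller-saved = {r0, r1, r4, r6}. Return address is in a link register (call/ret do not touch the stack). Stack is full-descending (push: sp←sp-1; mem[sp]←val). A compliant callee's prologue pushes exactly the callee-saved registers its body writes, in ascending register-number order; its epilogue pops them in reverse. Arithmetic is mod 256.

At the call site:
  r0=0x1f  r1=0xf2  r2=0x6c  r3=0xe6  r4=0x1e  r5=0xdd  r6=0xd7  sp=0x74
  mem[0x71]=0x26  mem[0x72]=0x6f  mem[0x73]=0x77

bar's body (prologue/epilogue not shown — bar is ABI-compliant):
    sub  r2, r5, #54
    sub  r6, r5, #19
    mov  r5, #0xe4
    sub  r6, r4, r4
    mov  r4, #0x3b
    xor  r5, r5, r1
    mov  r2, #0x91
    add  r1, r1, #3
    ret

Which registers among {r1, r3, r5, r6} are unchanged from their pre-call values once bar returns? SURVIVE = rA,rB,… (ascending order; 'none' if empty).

prologue: push r2 → mem[0x73]=0x6c, sp=0x73
prologue: push r5 → mem[0x72]=0xdd, sp=0x72
body[0] sub  r2, r5, #54 → r2=0xa7
body[1] sub  r6, r5, #19 → r6=0xca
body[2] mov  r5, #0xe4 → r5=0xe4
body[3] sub  r6, r4, r4 → r6=0x00
body[4] mov  r4, #0x3b → r4=0x3b
body[5] xor  r5, r5, r1 → r5=0x16
body[6] mov  r2, #0x91 → r2=0x91
body[7] add  r1, r1, #3 → r1=0xf5
epilogue: pop r5=0xdd, sp=0x73
epilogue: pop r2=0x6c, sp=0x74
r1: caller-saved, written=True
r3: callee-saved, written=False
r5: callee-saved, written=True
r6: caller-saved, written=True

SURVIVE = r3,r5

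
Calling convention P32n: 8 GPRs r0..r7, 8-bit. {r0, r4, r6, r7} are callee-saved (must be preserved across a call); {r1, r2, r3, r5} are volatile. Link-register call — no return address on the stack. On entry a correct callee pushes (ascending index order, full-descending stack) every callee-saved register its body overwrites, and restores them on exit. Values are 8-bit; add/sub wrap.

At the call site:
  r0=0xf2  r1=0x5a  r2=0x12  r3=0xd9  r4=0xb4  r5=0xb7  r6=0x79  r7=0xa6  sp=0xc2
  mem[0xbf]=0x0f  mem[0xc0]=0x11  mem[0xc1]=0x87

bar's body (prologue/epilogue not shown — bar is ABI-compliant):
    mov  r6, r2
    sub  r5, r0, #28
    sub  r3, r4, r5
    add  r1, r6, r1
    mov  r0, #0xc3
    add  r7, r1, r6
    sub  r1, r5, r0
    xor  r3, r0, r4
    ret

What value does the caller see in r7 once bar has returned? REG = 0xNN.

REG = 0xa6

prologue: push r0 → mem[0xc1]=0xf2, sp=0xc1
prologue: push r6 → mem[0xc0]=0x79, sp=0xc0
prologue: push r7 → mem[0xbf]=0xa6, sp=0xbf
body[0] mov  r6, r2 → r6=0x12
body[1] sub  r5, r0, #28 → r5=0xd6
body[2] sub  r3, r4, r5 → r3=0xde
body[3] add  r1, r6, r1 → r1=0x6c
body[4] mov  r0, #0xc3 → r0=0xc3
body[5] add  r7, r1, r6 → r7=0x7e
body[6] sub  r1, r5, r0 → r1=0x13
body[7] xor  r3, r0, r4 → r3=0x77
epilogue: pop r7=0xa6, sp=0xc0
epilogue: pop r6=0x79, sp=0xc1
epilogue: pop r0=0xf2, sp=0xc2
r7 is callee-saved → restored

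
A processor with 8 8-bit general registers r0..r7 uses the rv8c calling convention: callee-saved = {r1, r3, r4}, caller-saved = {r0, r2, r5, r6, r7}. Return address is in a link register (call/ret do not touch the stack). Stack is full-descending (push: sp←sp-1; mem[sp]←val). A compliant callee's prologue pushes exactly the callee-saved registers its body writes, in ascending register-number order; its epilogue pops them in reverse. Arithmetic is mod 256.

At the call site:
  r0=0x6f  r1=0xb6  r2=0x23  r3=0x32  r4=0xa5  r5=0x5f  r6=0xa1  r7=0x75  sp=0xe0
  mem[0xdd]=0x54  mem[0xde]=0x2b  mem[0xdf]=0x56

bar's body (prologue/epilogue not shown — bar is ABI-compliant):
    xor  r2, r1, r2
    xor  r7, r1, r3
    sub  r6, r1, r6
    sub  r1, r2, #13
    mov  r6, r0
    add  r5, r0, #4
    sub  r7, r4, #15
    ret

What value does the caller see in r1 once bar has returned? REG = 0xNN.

prologue: push r1 → mem[0xdf]=0xb6, sp=0xdf
body[0] xor  r2, r1, r2 → r2=0x95
body[1] xor  r7, r1, r3 → r7=0x84
body[2] sub  r6, r1, r6 → r6=0x15
body[3] sub  r1, r2, #13 → r1=0x88
body[4] mov  r6, r0 → r6=0x6f
body[5] add  r5, r0, #4 → r5=0x73
body[6] sub  r7, r4, #15 → r7=0x96
epilogue: pop r1=0xb6, sp=0xe0
r1 is callee-saved → restored

REG = 0xb6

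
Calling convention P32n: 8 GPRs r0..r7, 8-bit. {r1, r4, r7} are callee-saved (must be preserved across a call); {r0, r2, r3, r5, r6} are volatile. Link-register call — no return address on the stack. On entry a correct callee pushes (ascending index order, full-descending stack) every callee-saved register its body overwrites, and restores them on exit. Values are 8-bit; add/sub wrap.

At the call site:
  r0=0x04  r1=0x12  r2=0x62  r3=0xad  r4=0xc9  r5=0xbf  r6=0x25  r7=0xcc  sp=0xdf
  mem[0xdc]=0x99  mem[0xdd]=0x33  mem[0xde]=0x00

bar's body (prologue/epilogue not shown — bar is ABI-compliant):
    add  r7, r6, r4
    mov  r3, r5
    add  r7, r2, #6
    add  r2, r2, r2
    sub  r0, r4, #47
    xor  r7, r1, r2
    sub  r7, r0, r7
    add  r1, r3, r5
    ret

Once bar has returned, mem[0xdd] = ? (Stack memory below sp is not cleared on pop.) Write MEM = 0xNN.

prologue: push r1 → mem[0xde]=0x12, sp=0xde
prologue: push r7 → mem[0xdd]=0xcc, sp=0xdd
body[0] add  r7, r6, r4 → r7=0xee
body[1] mov  r3, r5 → r3=0xbf
body[2] add  r7, r2, #6 → r7=0x68
body[3] add  r2, r2, r2 → r2=0xc4
body[4] sub  r0, r4, #47 → r0=0x9a
body[5] xor  r7, r1, r2 → r7=0xd6
body[6] sub  r7, r0, r7 → r7=0xc4
body[7] add  r1, r3, r5 → r1=0x7e
epilogue: pop r7=0xcc, sp=0xde
epilogue: pop r1=0x12, sp=0xdf
prologue pushed ['r1', 'r7'] at ['0xde', '0xdd']

MEM = 0xcc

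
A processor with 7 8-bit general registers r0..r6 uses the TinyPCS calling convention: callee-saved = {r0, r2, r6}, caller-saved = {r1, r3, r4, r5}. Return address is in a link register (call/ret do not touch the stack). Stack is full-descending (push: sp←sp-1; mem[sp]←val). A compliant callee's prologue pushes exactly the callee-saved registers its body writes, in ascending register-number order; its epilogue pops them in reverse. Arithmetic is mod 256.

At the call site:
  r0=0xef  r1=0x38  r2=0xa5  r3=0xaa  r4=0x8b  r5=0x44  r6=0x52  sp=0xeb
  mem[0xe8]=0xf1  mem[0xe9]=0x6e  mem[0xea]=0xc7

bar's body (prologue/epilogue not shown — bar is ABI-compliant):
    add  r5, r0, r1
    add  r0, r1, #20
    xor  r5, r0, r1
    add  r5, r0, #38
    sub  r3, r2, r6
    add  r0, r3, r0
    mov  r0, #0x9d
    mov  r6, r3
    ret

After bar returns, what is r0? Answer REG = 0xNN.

REG = 0xef

prologue: push r0 → mem[0xea]=0xef, sp=0xea
prologue: push r6 → mem[0xe9]=0x52, sp=0xe9
body[0] add  r5, r0, r1 → r5=0x27
body[1] add  r0, r1, #20 → r0=0x4c
body[2] xor  r5, r0, r1 → r5=0x74
body[3] add  r5, r0, #38 → r5=0x72
body[4] sub  r3, r2, r6 → r3=0x53
body[5] add  r0, r3, r0 → r0=0x9f
body[6] mov  r0, #0x9d → r0=0x9d
body[7] mov  r6, r3 → r6=0x53
epilogue: pop r6=0x52, sp=0xea
epilogue: pop r0=0xef, sp=0xeb
r0 is callee-saved → restored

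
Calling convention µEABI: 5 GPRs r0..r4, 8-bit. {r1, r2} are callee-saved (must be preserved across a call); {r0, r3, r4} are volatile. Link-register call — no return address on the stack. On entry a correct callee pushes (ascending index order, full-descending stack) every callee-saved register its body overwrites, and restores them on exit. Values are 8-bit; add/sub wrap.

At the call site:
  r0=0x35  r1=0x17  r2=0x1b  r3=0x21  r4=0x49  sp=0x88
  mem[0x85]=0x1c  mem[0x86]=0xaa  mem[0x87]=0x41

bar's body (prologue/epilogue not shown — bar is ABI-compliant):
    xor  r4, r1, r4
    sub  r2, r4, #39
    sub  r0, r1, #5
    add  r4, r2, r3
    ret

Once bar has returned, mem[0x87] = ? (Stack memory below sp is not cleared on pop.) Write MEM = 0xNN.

MEM = 0x1b

prologue: push r2 -> mem[0x87]=0x1b, sp=0x87
body[0] xor  r4, r1, r4 -> r4=0x5e
body[1] sub  r2, r4, #39 -> r2=0x37
body[2] sub  r0, r1, #5 -> r0=0x12
body[3] add  r4, r2, r3 -> r4=0x58
epilogue: pop r2=0x1b, sp=0x88
prologue pushed ['r2'] at ['0x87']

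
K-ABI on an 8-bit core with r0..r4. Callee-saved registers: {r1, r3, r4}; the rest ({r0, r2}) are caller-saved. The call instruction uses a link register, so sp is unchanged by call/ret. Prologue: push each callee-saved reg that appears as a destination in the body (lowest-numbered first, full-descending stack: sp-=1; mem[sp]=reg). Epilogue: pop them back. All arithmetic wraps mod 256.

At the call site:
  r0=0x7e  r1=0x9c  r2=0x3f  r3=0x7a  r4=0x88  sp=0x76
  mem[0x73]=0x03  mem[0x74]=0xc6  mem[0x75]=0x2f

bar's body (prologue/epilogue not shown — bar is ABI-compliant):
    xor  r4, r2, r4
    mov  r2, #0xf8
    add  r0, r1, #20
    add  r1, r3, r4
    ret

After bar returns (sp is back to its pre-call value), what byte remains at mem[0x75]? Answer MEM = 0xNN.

MEM = 0x9c

prologue: push r1 → mem[0x75]=0x9c, sp=0x75
prologue: push r4 → mem[0x74]=0x88, sp=0x74
body[0] xor  r4, r2, r4 → r4=0xb7
body[1] mov  r2, #0xf8 → r2=0xf8
body[2] add  r0, r1, #20 → r0=0xb0
body[3] add  r1, r3, r4 → r1=0x31
epilogue: pop r4=0x88, sp=0x75
epilogue: pop r1=0x9c, sp=0x76
prologue pushed ['r1', 'r4'] at ['0x75', '0x74']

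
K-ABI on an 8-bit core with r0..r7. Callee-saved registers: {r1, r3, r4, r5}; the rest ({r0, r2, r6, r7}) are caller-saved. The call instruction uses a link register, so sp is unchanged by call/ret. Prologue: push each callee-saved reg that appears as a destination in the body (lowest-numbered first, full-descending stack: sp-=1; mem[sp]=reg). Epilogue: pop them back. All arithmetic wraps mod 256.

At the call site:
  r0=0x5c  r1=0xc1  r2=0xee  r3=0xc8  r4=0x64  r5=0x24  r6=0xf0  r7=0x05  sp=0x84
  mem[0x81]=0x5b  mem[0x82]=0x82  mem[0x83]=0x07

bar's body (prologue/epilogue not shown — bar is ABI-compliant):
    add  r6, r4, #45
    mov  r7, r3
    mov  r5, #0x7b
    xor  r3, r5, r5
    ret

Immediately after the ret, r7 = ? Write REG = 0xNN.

REG = 0xc8

prologue: push r3 -> mem[0x83]=0xc8, sp=0x83
prologue: push r5 -> mem[0x82]=0x24, sp=0x82
body[0] add  r6, r4, #45 -> r6=0x91
body[1] mov  r7, r3 -> r7=0xc8
body[2] mov  r5, #0x7b -> r5=0x7b
body[3] xor  r3, r5, r5 -> r3=0x00
epilogue: pop r5=0x24, sp=0x83
epilogue: pop r3=0xc8, sp=0x84
r7 is caller-saved -> body value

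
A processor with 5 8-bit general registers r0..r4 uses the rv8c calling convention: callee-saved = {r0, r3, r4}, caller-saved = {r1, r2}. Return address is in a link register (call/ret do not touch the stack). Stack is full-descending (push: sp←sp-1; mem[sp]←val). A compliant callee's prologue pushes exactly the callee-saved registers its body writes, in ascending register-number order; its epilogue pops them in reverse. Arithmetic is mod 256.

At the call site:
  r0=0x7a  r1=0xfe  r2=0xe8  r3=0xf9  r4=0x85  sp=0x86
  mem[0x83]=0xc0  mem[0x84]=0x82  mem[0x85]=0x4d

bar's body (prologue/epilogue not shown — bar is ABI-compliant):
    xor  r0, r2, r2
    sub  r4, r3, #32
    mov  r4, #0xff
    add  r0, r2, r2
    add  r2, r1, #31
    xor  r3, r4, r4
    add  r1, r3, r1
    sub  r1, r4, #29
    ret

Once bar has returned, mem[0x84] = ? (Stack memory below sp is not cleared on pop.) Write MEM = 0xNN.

prologue: push r0 → mem[0x85]=0x7a, sp=0x85
prologue: push r3 → mem[0x84]=0xf9, sp=0x84
prologue: push r4 → mem[0x83]=0x85, sp=0x83
body[0] xor  r0, r2, r2 → r0=0x00
body[1] sub  r4, r3, #32 → r4=0xd9
body[2] mov  r4, #0xff → r4=0xff
body[3] add  r0, r2, r2 → r0=0xd0
body[4] add  r2, r1, #31 → r2=0x1d
body[5] xor  r3, r4, r4 → r3=0x00
body[6] add  r1, r3, r1 → r1=0xfe
body[7] sub  r1, r4, #29 → r1=0xe2
epilogue: pop r4=0x85, sp=0x84
epilogue: pop r3=0xf9, sp=0x85
epilogue: pop r0=0x7a, sp=0x86
prologue pushed ['r0', 'r3', 'r4'] at ['0x85', '0x84', '0x83']

MEM = 0xf9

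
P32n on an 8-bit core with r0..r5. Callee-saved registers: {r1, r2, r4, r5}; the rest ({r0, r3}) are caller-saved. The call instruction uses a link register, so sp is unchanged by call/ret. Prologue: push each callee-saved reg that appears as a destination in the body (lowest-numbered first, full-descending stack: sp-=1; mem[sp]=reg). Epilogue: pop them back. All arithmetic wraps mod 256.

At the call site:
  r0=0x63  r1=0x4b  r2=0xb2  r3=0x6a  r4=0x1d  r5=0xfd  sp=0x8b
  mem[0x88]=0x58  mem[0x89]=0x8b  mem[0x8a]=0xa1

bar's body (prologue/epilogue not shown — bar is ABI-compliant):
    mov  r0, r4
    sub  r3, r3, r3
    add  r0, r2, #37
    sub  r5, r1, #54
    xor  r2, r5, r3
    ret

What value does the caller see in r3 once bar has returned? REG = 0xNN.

prologue: push r2 -> mem[0x8a]=0xb2, sp=0x8a
prologue: push r5 -> mem[0x89]=0xfd, sp=0x89
body[0] mov  r0, r4 -> r0=0x1d
body[1] sub  r3, r3, r3 -> r3=0x00
body[2] add  r0, r2, #37 -> r0=0xd7
body[3] sub  r5, r1, #54 -> r5=0x15
body[4] xor  r2, r5, r3 -> r2=0x15
epilogue: pop r5=0xfd, sp=0x8a
epilogue: pop r2=0xb2, sp=0x8b
r3 is caller-saved -> body value

REG = 0x00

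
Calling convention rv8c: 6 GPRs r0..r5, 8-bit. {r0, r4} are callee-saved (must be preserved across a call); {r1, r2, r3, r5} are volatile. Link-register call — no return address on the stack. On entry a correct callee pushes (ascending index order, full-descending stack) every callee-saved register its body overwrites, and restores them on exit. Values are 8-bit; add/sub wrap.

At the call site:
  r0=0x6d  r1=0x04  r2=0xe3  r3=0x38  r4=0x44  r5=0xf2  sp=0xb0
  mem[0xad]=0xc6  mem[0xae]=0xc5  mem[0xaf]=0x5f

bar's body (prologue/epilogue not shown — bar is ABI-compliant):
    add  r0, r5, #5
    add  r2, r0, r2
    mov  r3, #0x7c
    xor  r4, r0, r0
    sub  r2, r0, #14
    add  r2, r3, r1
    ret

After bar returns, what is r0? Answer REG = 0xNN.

REG = 0x6d

prologue: push r0 → mem[0xaf]=0x6d, sp=0xaf
prologue: push r4 → mem[0xae]=0x44, sp=0xae
body[0] add  r0, r5, #5 → r0=0xf7
body[1] add  r2, r0, r2 → r2=0xda
body[2] mov  r3, #0x7c → r3=0x7c
body[3] xor  r4, r0, r0 → r4=0x00
body[4] sub  r2, r0, #14 → r2=0xe9
body[5] add  r2, r3, r1 → r2=0x80
epilogue: pop r4=0x44, sp=0xaf
epilogue: pop r0=0x6d, sp=0xb0
r0 is callee-saved → restored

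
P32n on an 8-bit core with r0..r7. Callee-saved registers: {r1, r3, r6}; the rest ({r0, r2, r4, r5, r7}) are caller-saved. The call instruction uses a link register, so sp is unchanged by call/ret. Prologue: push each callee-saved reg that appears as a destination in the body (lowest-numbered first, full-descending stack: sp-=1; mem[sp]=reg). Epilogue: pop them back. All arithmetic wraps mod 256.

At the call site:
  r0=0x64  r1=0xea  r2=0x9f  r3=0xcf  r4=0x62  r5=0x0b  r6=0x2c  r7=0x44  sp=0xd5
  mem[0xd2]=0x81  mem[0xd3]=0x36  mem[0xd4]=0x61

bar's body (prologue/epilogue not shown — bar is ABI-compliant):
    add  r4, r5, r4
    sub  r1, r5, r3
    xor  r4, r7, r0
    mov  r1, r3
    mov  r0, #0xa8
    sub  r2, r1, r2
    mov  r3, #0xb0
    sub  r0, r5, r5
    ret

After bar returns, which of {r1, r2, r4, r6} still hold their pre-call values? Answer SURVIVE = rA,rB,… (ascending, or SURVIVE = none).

SURVIVE = r1,r6

prologue: push r1 → mem[0xd4]=0xea, sp=0xd4
prologue: push r3 → mem[0xd3]=0xcf, sp=0xd3
body[0] add  r4, r5, r4 → r4=0x6d
body[1] sub  r1, r5, r3 → r1=0x3c
body[2] xor  r4, r7, r0 → r4=0x20
body[3] mov  r1, r3 → r1=0xcf
body[4] mov  r0, #0xa8 → r0=0xa8
body[5] sub  r2, r1, r2 → r2=0x30
body[6] mov  r3, #0xb0 → r3=0xb0
body[7] sub  r0, r5, r5 → r0=0x00
epilogue: pop r3=0xcf, sp=0xd4
epilogue: pop r1=0xea, sp=0xd5
r1: callee-saved, written=True
r2: caller-saved, written=True
r4: caller-saved, written=True
r6: callee-saved, written=False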